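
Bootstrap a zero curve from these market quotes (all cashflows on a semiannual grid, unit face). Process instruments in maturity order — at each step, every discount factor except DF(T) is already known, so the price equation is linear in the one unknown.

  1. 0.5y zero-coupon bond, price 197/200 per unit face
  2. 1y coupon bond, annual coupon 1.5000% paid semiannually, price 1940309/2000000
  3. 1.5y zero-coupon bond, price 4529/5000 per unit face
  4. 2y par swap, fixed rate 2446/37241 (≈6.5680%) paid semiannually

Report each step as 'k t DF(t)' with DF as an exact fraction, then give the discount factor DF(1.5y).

step 1 [0.5y] zero: DF = P = 197/200 ≈ 0.985000
step 2 [1y] bond c/2=3/400: DF=(1940309/2000000 − 3/400·(0.985000))/(1+3/400) = 2389/2500 ≈ 0.955600
step 3 [1.5y] zero: DF = P = 4529/5000 ≈ 0.905800
step 4 [2y] swap r/2=1223/37241: DF=(1 − 1223/37241·(0.985000+0.955600+0.905800))/(1+1223/37241) = 8777/10000 ≈ 0.877700

1 1/2 197/200
2 1 2389/2500
3 3/2 4529/5000
4 2 8777/10000
DF(1.5y) = 4529/5000 ≈ 0.905800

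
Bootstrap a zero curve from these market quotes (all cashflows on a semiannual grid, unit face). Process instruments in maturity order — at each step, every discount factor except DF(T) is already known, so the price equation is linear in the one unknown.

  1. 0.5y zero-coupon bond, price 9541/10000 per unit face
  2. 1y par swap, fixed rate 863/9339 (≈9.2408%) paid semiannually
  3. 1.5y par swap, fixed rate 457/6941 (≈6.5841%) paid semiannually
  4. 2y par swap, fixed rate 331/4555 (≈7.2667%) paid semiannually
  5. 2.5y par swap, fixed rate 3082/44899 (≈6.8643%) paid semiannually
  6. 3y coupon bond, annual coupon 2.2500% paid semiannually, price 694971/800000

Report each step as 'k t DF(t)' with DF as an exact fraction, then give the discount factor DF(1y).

step 1 [0.5y] zero: DF = P = 9541/10000 ≈ 0.954100
step 2 [1y] swap r/2=863/18678: DF=(1 − 863/18678·(0.954100))/(1+863/18678) = 9137/10000 ≈ 0.913700
step 3 [1.5y] swap r/2=457/13882: DF=(1 − 457/13882·(0.954100+0.913700))/(1+457/13882) = 4543/5000 ≈ 0.908600
step 4 [2y] swap r/2=331/9110: DF=(1 − 331/9110·(0.954100+0.913700+0.908600))/(1+331/9110) = 2169/2500 ≈ 0.867600
step 5 [2.5y] swap r/2=1541/44899: DF=(1 − 1541/44899·(0.954100+0.913700+0.908600+0.867600))/(1+1541/44899) = 8459/10000 ≈ 0.845900
step 6 [3y] bond c/2=9/800: DF=(694971/800000 − 9/800·(0.954100+0.913700+0.908600+0.867600+0.845900))/(1+9/800) = 8091/10000 ≈ 0.809100

1 1/2 9541/10000
2 1 9137/10000
3 3/2 4543/5000
4 2 2169/2500
5 5/2 8459/10000
6 3 8091/10000
DF(1y) = 9137/10000 ≈ 0.913700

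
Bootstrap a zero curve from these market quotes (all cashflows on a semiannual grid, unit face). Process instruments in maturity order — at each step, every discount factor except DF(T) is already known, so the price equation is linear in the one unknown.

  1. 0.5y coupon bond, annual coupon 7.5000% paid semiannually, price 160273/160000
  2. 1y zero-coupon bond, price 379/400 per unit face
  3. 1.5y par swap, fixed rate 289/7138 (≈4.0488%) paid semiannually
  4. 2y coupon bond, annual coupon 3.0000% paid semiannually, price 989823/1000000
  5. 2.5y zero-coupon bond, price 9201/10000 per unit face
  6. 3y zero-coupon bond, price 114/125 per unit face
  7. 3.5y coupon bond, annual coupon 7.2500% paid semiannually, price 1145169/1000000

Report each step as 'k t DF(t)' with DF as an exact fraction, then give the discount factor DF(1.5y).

step 1 [0.5y] bond c/2=3/80: DF=(160273/160000 − 3/80·(0))/(1+3/80) = 1931/2000 ≈ 0.965500
step 2 [1y] zero: DF = P = 379/400 ≈ 0.947500
step 3 [1.5y] swap r/2=289/14276: DF=(1 − 289/14276·(0.965500+0.947500))/(1+289/14276) = 4711/5000 ≈ 0.942200
step 4 [2y] bond c/2=3/200: DF=(989823/1000000 − 3/200·(0.965500+0.947500+0.942200))/(1+3/200) = 933/1000 ≈ 0.933000
step 5 [2.5y] zero: DF = P = 9201/10000 ≈ 0.920100
step 6 [3y] zero: DF = P = 114/125 ≈ 0.912000
step 7 [3.5y] bond c/2=29/800: DF=(1145169/1000000 − 29/800·(0.965500+0.947500+0.942200+0.933000+0.920100+0.912000))/(1+29/800) = 1817/2000 ≈ 0.908500

1 1/2 1931/2000
2 1 379/400
3 3/2 4711/5000
4 2 933/1000
5 5/2 9201/10000
6 3 114/125
7 7/2 1817/2000
DF(1.5y) = 4711/5000 ≈ 0.942200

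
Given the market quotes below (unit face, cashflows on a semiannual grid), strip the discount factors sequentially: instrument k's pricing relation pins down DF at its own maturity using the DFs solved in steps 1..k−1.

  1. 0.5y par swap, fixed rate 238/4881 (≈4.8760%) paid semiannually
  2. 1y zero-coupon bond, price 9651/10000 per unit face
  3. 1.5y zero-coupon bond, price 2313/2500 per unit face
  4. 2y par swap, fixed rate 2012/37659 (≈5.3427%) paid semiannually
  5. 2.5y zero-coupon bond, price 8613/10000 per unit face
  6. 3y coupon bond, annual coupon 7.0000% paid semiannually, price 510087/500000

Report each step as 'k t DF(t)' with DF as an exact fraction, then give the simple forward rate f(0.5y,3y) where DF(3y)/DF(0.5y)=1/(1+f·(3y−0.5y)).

1 1/2 4881/5000
2 1 9651/10000
3 3/2 2313/2500
4 2 4497/5000
5 5/2 8613/10000
6 3 2073/2500
f(0.5y,3y) = ((4881/5000)/(2073/2500) − 1)/(5/2) = 49/691 ≈ 7.0912%

step 1 [0.5y] swap r/2=119/4881: DF=(1 − 119/4881·(0))/(1+119/4881) = 4881/5000 ≈ 0.976200
step 2 [1y] zero: DF = P = 9651/10000 ≈ 0.965100
step 3 [1.5y] zero: DF = P = 2313/2500 ≈ 0.925200
step 4 [2y] swap r/2=1006/37659: DF=(1 − 1006/37659·(0.976200+0.965100+0.925200))/(1+1006/37659) = 4497/5000 ≈ 0.899400
step 5 [2.5y] zero: DF = P = 8613/10000 ≈ 0.861300
step 6 [3y] bond c/2=7/200: DF=(510087/500000 − 7/200·(0.976200+0.965100+0.925200+0.899400+0.861300))/(1+7/200) = 2073/2500 ≈ 0.829200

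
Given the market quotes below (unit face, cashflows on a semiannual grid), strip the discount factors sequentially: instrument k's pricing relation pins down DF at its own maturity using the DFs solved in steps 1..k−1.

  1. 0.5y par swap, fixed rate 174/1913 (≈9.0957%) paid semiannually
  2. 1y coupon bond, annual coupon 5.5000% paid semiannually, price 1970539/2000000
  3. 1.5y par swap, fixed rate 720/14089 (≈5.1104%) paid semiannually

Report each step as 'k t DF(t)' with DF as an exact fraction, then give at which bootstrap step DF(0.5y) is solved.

step 1 [0.5y] swap r/2=87/1913: DF=(1 − 87/1913·(0))/(1+87/1913) = 1913/2000 ≈ 0.956500
step 2 [1y] bond c/2=11/400: DF=(1970539/2000000 − 11/400·(0.956500))/(1+11/400) = 9333/10000 ≈ 0.933300
step 3 [1.5y] swap r/2=360/14089: DF=(1 − 360/14089·(0.956500+0.933300))/(1+360/14089) = 116/125 ≈ 0.928000

1 1/2 1913/2000
2 1 9333/10000
3 3/2 116/125
DF(0.5y) is solved at step 1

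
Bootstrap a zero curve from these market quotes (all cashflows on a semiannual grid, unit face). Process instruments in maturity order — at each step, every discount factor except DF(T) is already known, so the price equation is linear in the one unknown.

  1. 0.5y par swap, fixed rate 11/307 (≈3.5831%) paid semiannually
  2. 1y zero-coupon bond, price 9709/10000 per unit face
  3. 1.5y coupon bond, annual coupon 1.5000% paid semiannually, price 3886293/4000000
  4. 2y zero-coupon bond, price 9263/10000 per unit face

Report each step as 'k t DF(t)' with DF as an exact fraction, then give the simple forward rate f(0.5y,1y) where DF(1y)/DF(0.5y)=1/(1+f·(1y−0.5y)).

step 1 [0.5y] swap r/2=11/614: DF=(1 − 11/614·(0))/(1+11/614) = 614/625 ≈ 0.982400
step 2 [1y] zero: DF = P = 9709/10000 ≈ 0.970900
step 3 [1.5y] bond c/2=3/400: DF=(3886293/4000000 − 3/400·(0.982400+0.970900))/(1+3/400) = 4749/5000 ≈ 0.949800
step 4 [2y] zero: DF = P = 9263/10000 ≈ 0.926300

1 1/2 614/625
2 1 9709/10000
3 3/2 4749/5000
4 2 9263/10000
f(0.5y,1y) = ((614/625)/(9709/10000) − 1)/(1/2) = 230/9709 ≈ 2.3689%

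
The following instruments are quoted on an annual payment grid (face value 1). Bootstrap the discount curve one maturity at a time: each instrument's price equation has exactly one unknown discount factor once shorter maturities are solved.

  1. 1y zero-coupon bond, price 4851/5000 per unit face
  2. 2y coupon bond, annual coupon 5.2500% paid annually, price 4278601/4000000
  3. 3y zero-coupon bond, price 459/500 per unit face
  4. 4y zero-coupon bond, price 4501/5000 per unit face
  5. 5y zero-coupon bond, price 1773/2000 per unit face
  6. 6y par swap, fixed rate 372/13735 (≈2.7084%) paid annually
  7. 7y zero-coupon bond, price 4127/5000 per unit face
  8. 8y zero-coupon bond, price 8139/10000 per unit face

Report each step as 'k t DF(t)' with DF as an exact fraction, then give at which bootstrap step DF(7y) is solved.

step 1 [1y] zero: DF = P = 4851/5000 ≈ 0.970200
step 2 [2y] bond c/1=21/400: DF=(4278601/4000000 − 21/400·(0.970200))/(1+21/400) = 9679/10000 ≈ 0.967900
step 3 [3y] zero: DF = P = 459/500 ≈ 0.918000
step 4 [4y] zero: DF = P = 4501/5000 ≈ 0.900200
step 5 [5y] zero: DF = P = 1773/2000 ≈ 0.886500
step 6 [6y] swap r/1=372/13735: DF=(1 − 372/13735·(0.970200+0.967900+0.918000+0.900200+0.886500))/(1+372/13735) = 532/625 ≈ 0.851200
step 7 [7y] zero: DF = P = 4127/5000 ≈ 0.825400
step 8 [8y] zero: DF = P = 8139/10000 ≈ 0.813900

1 1 4851/5000
2 2 9679/10000
3 3 459/500
4 4 4501/5000
5 5 1773/2000
6 6 532/625
7 7 4127/5000
8 8 8139/10000
DF(7y) is solved at step 7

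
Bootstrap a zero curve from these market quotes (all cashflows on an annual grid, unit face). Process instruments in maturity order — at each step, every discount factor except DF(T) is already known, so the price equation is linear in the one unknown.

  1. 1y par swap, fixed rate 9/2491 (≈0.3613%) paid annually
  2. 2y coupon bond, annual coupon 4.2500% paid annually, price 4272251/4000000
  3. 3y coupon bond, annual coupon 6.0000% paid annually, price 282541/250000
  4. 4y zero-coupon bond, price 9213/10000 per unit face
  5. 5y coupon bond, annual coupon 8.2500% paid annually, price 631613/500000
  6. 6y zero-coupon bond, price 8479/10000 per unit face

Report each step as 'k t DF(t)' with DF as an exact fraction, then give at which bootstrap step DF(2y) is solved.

step 1 [1y] swap r/1=9/2491: DF=(1 − 9/2491·(0))/(1+9/2491) = 2491/2500 ≈ 0.996400
step 2 [2y] bond c/1=17/400: DF=(4272251/4000000 − 17/400·(0.996400))/(1+17/400) = 9839/10000 ≈ 0.983900
step 3 [3y] bond c/1=3/50: DF=(282541/250000 − 3/50·(0.996400+0.983900))/(1+3/50) = 9541/10000 ≈ 0.954100
step 4 [4y] zero: DF = P = 9213/10000 ≈ 0.921300
step 5 [5y] bond c/1=33/400: DF=(631613/500000 − 33/400·(0.996400+0.983900+0.954100+0.921300))/(1+33/400) = 8731/10000 ≈ 0.873100
step 6 [6y] zero: DF = P = 8479/10000 ≈ 0.847900

1 1 2491/2500
2 2 9839/10000
3 3 9541/10000
4 4 9213/10000
5 5 8731/10000
6 6 8479/10000
DF(2y) is solved at step 2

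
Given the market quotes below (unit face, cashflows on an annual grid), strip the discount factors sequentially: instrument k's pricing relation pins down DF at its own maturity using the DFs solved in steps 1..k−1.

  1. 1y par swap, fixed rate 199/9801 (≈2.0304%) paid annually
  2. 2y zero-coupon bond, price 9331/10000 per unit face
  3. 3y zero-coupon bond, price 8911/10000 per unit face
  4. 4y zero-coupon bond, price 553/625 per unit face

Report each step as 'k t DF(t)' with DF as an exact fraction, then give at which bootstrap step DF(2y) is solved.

step 1 [1y] swap r/1=199/9801: DF=(1 − 199/9801·(0))/(1+199/9801) = 9801/10000 ≈ 0.980100
step 2 [2y] zero: DF = P = 9331/10000 ≈ 0.933100
step 3 [3y] zero: DF = P = 8911/10000 ≈ 0.891100
step 4 [4y] zero: DF = P = 553/625 ≈ 0.884800

1 1 9801/10000
2 2 9331/10000
3 3 8911/10000
4 4 553/625
DF(2y) is solved at step 2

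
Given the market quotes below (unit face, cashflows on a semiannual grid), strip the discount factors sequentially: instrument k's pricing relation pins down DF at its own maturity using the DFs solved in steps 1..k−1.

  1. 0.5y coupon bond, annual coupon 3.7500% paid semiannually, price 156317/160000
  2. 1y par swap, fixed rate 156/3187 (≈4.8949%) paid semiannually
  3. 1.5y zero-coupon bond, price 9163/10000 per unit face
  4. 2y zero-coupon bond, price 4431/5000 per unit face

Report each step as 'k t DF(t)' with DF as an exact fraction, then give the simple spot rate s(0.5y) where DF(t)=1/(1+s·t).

step 1 [0.5y] bond c/2=3/160: DF=(156317/160000 − 3/160·(0))/(1+3/160) = 959/1000 ≈ 0.959000
step 2 [1y] swap r/2=78/3187: DF=(1 − 78/3187·(0.959000))/(1+78/3187) = 2383/2500 ≈ 0.953200
step 3 [1.5y] zero: DF = P = 9163/10000 ≈ 0.916300
step 4 [2y] zero: DF = P = 4431/5000 ≈ 0.886200

1 1/2 959/1000
2 1 2383/2500
3 3/2 9163/10000
4 2 4431/5000
s(0.5y) = (1/(959/1000) − 1)/(1/2) = 82/959 ≈ 8.5506%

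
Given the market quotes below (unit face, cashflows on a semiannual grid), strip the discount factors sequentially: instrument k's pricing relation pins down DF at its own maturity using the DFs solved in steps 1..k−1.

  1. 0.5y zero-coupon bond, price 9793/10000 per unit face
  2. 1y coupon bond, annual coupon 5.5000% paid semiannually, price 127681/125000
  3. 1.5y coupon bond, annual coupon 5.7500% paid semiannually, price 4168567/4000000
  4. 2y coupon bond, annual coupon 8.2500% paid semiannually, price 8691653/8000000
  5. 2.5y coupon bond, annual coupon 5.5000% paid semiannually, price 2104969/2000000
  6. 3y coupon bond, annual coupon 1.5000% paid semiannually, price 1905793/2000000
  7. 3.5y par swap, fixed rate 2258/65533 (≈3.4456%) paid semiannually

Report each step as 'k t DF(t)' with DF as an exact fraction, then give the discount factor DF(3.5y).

1 1/2 9793/10000
2 1 9679/10000
3 3/2 4793/5000
4 2 9283/10000
5 5/2 9217/10000
6 3 569/625
7 7/2 8871/10000
DF(3.5y) = 8871/10000 ≈ 0.887100

step 1 [0.5y] zero: DF = P = 9793/10000 ≈ 0.979300
step 2 [1y] bond c/2=11/400: DF=(127681/125000 − 11/400·(0.979300))/(1+11/400) = 9679/10000 ≈ 0.967900
step 3 [1.5y] bond c/2=23/800: DF=(4168567/4000000 − 23/800·(0.979300+0.967900))/(1+23/800) = 4793/5000 ≈ 0.958600
step 4 [2y] bond c/2=33/800: DF=(8691653/8000000 − 33/800·(0.979300+0.967900+0.958600))/(1+33/800) = 9283/10000 ≈ 0.928300
step 5 [2.5y] bond c/2=11/400: DF=(2104969/2000000 − 11/400·(0.979300+0.967900+0.958600+0.928300))/(1+11/400) = 9217/10000 ≈ 0.921700
step 6 [3y] bond c/2=3/400: DF=(1905793/2000000 − 3/400·(0.979300+0.967900+0.958600+0.928300+0.921700))/(1+3/400) = 569/625 ≈ 0.910400
step 7 [3.5y] swap r/2=1129/65533: DF=(1 − 1129/65533·(0.979300+0.967900+0.958600+0.928300+0.921700+0.910400))/(1+1129/65533) = 8871/10000 ≈ 0.887100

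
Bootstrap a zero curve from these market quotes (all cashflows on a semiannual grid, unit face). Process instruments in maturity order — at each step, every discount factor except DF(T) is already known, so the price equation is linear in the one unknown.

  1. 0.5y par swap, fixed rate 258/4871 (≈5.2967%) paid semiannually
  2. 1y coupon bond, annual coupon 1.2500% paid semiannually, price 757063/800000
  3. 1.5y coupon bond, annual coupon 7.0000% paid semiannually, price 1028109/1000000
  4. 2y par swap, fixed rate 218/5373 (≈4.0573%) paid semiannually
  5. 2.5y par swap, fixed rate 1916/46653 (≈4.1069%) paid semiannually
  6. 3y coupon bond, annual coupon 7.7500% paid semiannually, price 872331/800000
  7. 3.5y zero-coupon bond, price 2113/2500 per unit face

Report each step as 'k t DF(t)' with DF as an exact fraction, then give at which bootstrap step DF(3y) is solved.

step 1 [0.5y] swap r/2=129/4871: DF=(1 − 129/4871·(0))/(1+129/4871) = 4871/5000 ≈ 0.974200
step 2 [1y] bond c/2=1/160: DF=(757063/800000 − 1/160·(0.974200))/(1+1/160) = 584/625 ≈ 0.934400
step 3 [1.5y] bond c/2=7/200: DF=(1028109/1000000 − 7/200·(0.974200+0.934400))/(1+7/200) = 1161/1250 ≈ 0.928800
step 4 [2y] swap r/2=109/5373: DF=(1 − 109/5373·(0.974200+0.934400+0.928800))/(1+109/5373) = 9237/10000 ≈ 0.923700
step 5 [2.5y] swap r/2=958/46653: DF=(1 − 958/46653·(0.974200+0.934400+0.928800+0.923700))/(1+958/46653) = 4521/5000 ≈ 0.904200
step 6 [3y] bond c/2=31/800: DF=(872331/800000 − 31/800·(0.974200+0.934400+0.928800+0.923700+0.904200))/(1+31/800) = 8757/10000 ≈ 0.875700
step 7 [3.5y] zero: DF = P = 2113/2500 ≈ 0.845200

1 1/2 4871/5000
2 1 584/625
3 3/2 1161/1250
4 2 9237/10000
5 5/2 4521/5000
6 3 8757/10000
7 7/2 2113/2500
DF(3y) is solved at step 6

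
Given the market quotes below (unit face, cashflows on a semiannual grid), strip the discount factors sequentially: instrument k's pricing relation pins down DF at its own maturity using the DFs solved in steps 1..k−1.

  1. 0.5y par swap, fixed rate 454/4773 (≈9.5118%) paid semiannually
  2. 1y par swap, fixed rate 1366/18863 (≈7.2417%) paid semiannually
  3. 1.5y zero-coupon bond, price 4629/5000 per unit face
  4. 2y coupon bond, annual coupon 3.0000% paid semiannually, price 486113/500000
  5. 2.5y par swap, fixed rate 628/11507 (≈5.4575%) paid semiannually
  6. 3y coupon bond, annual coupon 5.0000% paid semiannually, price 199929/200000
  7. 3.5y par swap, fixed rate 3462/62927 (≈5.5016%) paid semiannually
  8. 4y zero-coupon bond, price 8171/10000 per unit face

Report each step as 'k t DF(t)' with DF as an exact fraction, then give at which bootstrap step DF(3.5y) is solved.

step 1 [0.5y] swap r/2=227/4773: DF=(1 − 227/4773·(0))/(1+227/4773) = 4773/5000 ≈ 0.954600
step 2 [1y] swap r/2=683/18863: DF=(1 − 683/18863·(0.954600))/(1+683/18863) = 9317/10000 ≈ 0.931700
step 3 [1.5y] zero: DF = P = 4629/5000 ≈ 0.925800
step 4 [2y] bond c/2=3/200: DF=(486113/500000 − 3/200·(0.954600+0.931700+0.925800))/(1+3/200) = 9163/10000 ≈ 0.916300
step 5 [2.5y] swap r/2=314/11507: DF=(1 − 314/11507·(0.954600+0.931700+0.925800+0.916300))/(1+314/11507) = 1093/1250 ≈ 0.874400
step 6 [3y] bond c/2=1/40: DF=(199929/200000 − 1/40·(0.954600+0.931700+0.925800+0.916300+0.874400))/(1+1/40) = 863/1000 ≈ 0.863000
step 7 [3.5y] swap r/2=1731/62927: DF=(1 − 1731/62927·(0.954600+0.931700+0.925800+0.916300+0.874400+0.863000))/(1+1731/62927) = 8269/10000 ≈ 0.826900
step 8 [4y] zero: DF = P = 8171/10000 ≈ 0.817100

1 1/2 4773/5000
2 1 9317/10000
3 3/2 4629/5000
4 2 9163/10000
5 5/2 1093/1250
6 3 863/1000
7 7/2 8269/10000
8 4 8171/10000
DF(3.5y) is solved at step 7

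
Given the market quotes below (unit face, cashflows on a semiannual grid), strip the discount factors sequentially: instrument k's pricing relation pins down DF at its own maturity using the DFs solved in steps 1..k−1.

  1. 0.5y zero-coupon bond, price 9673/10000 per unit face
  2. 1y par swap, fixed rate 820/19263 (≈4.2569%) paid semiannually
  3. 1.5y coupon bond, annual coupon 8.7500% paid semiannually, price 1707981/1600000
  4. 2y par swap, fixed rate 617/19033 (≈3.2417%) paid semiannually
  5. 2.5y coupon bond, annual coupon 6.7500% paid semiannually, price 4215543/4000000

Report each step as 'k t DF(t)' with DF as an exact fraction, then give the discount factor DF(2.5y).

1 1/2 9673/10000
2 1 959/1000
3 3/2 471/500
4 2 9383/10000
5 5/2 1119/1250
DF(2.5y) = 1119/1250 ≈ 0.895200

step 1 [0.5y] zero: DF = P = 9673/10000 ≈ 0.967300
step 2 [1y] swap r/2=410/19263: DF=(1 − 410/19263·(0.967300))/(1+410/19263) = 959/1000 ≈ 0.959000
step 3 [1.5y] bond c/2=7/160: DF=(1707981/1600000 − 7/160·(0.967300+0.959000))/(1+7/160) = 471/500 ≈ 0.942000
step 4 [2y] swap r/2=617/38066: DF=(1 − 617/38066·(0.967300+0.959000+0.942000))/(1+617/38066) = 9383/10000 ≈ 0.938300
step 5 [2.5y] bond c/2=27/800: DF=(4215543/4000000 − 27/800·(0.967300+0.959000+0.942000+0.938300))/(1+27/800) = 1119/1250 ≈ 0.895200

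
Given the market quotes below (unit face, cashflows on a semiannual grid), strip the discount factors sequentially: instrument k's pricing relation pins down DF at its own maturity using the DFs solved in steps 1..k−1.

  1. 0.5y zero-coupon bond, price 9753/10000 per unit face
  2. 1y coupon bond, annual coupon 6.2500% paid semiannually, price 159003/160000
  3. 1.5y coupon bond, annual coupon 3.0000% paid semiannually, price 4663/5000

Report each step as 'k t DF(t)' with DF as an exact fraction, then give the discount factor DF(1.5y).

1 1/2 9753/10000
2 1 9341/10000
3 3/2 4453/5000
DF(1.5y) = 4453/5000 ≈ 0.890600

step 1 [0.5y] zero: DF = P = 9753/10000 ≈ 0.975300
step 2 [1y] bond c/2=1/32: DF=(159003/160000 − 1/32·(0.975300))/(1+1/32) = 9341/10000 ≈ 0.934100
step 3 [1.5y] bond c/2=3/200: DF=(4663/5000 − 3/200·(0.975300+0.934100))/(1+3/200) = 4453/5000 ≈ 0.890600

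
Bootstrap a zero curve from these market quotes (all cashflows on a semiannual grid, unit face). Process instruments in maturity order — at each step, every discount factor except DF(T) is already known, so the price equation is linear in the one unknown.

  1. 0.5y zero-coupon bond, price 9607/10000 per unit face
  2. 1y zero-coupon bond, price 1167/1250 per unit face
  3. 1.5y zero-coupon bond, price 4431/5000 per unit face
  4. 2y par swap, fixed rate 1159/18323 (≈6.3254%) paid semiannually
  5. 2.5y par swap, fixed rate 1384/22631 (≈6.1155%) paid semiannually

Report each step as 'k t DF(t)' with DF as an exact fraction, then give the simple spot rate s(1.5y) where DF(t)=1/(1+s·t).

step 1 [0.5y] zero: DF = P = 9607/10000 ≈ 0.960700
step 2 [1y] zero: DF = P = 1167/1250 ≈ 0.933600
step 3 [1.5y] zero: DF = P = 4431/5000 ≈ 0.886200
step 4 [2y] swap r/2=1159/36646: DF=(1 − 1159/36646·(0.960700+0.933600+0.886200))/(1+1159/36646) = 8841/10000 ≈ 0.884100
step 5 [2.5y] swap r/2=692/22631: DF=(1 − 692/22631·(0.960700+0.933600+0.886200+0.884100))/(1+692/22631) = 1077/1250 ≈ 0.861600

1 1/2 9607/10000
2 1 1167/1250
3 3/2 4431/5000
4 2 8841/10000
5 5/2 1077/1250
s(1.5y) = (1/(4431/5000) − 1)/(3/2) = 1138/13293 ≈ 8.5609%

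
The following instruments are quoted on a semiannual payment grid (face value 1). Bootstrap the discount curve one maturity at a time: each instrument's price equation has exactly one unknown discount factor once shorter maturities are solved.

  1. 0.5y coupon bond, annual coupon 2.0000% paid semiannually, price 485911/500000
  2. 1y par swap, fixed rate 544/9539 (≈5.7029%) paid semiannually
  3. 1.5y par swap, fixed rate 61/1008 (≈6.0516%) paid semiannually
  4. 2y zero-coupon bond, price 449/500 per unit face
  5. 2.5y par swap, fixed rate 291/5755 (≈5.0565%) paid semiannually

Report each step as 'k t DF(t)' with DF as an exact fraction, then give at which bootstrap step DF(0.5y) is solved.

1 1/2 4811/5000
2 1 591/625
3 3/2 4573/5000
4 2 449/500
5 5/2 2209/2500
DF(0.5y) is solved at step 1

step 1 [0.5y] bond c/2=1/100: DF=(485911/500000 − 1/100·(0))/(1+1/100) = 4811/5000 ≈ 0.962200
step 2 [1y] swap r/2=272/9539: DF=(1 − 272/9539·(0.962200))/(1+272/9539) = 591/625 ≈ 0.945600
step 3 [1.5y] swap r/2=61/2016: DF=(1 − 61/2016·(0.962200+0.945600))/(1+61/2016) = 4573/5000 ≈ 0.914600
step 4 [2y] zero: DF = P = 449/500 ≈ 0.898000
step 5 [2.5y] swap r/2=291/11510: DF=(1 − 291/11510·(0.962200+0.945600+0.914600+0.898000))/(1+291/11510) = 2209/2500 ≈ 0.883600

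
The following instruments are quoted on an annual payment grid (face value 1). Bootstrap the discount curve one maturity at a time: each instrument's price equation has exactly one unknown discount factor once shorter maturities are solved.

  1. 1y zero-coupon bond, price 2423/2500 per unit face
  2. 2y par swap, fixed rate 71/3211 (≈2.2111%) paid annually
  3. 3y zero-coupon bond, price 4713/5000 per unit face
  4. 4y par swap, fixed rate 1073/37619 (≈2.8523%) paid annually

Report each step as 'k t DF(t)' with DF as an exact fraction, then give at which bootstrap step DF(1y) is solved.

step 1 [1y] zero: DF = P = 2423/2500 ≈ 0.969200
step 2 [2y] swap r/1=71/3211: DF=(1 − 71/3211·(0.969200))/(1+71/3211) = 4787/5000 ≈ 0.957400
step 3 [3y] zero: DF = P = 4713/5000 ≈ 0.942600
step 4 [4y] swap r/1=1073/37619: DF=(1 − 1073/37619·(0.969200+0.957400+0.942600))/(1+1073/37619) = 8927/10000 ≈ 0.892700

1 1 2423/2500
2 2 4787/5000
3 3 4713/5000
4 4 8927/10000
DF(1y) is solved at step 1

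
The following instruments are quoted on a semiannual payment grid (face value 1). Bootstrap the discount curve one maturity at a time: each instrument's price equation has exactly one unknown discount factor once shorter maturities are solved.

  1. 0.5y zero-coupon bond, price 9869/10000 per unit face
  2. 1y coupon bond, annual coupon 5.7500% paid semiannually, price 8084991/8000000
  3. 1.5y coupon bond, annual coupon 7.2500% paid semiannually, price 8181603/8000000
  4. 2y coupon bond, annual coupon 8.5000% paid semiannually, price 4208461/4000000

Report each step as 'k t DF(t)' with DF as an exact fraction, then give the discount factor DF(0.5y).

1 1/2 9869/10000
2 1 2387/2500
3 3/2 919/1000
4 2 4463/5000
DF(0.5y) = 9869/10000 ≈ 0.986900

step 1 [0.5y] zero: DF = P = 9869/10000 ≈ 0.986900
step 2 [1y] bond c/2=23/800: DF=(8084991/8000000 − 23/800·(0.986900))/(1+23/800) = 2387/2500 ≈ 0.954800
step 3 [1.5y] bond c/2=29/800: DF=(8181603/8000000 − 29/800·(0.986900+0.954800))/(1+29/800) = 919/1000 ≈ 0.919000
step 4 [2y] bond c/2=17/400: DF=(4208461/4000000 − 17/400·(0.986900+0.954800+0.919000))/(1+17/400) = 4463/5000 ≈ 0.892600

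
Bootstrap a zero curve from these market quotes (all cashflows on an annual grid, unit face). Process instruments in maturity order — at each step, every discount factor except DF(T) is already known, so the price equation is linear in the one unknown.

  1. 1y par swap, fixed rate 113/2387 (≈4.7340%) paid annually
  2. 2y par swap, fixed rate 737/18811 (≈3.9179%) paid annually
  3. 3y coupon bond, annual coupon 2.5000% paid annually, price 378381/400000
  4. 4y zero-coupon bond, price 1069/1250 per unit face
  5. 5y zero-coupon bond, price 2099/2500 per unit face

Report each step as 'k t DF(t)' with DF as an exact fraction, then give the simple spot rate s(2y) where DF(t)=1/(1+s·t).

step 1 [1y] swap r/1=113/2387: DF=(1 − 113/2387·(0))/(1+113/2387) = 2387/2500 ≈ 0.954800
step 2 [2y] swap r/1=737/18811: DF=(1 − 737/18811·(0.954800))/(1+737/18811) = 9263/10000 ≈ 0.926300
step 3 [3y] bond c/1=1/40: DF=(378381/400000 − 1/40·(0.954800+0.926300))/(1+1/40) = 877/1000 ≈ 0.877000
step 4 [4y] zero: DF = P = 1069/1250 ≈ 0.855200
step 5 [5y] zero: DF = P = 2099/2500 ≈ 0.839600

1 1 2387/2500
2 2 9263/10000
3 3 877/1000
4 4 1069/1250
5 5 2099/2500
s(2y) = (1/(9263/10000) − 1)/(2) = 737/18526 ≈ 3.9782%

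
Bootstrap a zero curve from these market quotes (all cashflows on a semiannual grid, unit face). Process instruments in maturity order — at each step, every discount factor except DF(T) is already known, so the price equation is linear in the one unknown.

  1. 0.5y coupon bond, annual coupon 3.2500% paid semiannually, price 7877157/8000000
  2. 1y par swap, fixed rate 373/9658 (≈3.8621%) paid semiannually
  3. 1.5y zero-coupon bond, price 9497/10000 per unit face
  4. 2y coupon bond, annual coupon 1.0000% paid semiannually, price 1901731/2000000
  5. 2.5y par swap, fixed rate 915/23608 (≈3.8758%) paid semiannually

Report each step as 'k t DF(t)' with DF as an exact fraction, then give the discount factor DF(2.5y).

step 1 [0.5y] bond c/2=13/800: DF=(7877157/8000000 − 13/800·(0))/(1+13/800) = 9689/10000 ≈ 0.968900
step 2 [1y] swap r/2=373/19316: DF=(1 − 373/19316·(0.968900))/(1+373/19316) = 9627/10000 ≈ 0.962700
step 3 [1.5y] zero: DF = P = 9497/10000 ≈ 0.949700
step 4 [2y] bond c/2=1/200: DF=(1901731/2000000 − 1/200·(0.968900+0.962700+0.949700))/(1+1/200) = 4659/5000 ≈ 0.931800
step 5 [2.5y] swap r/2=915/47216: DF=(1 − 915/47216·(0.968900+0.962700+0.949700+0.931800))/(1+915/47216) = 1817/2000 ≈ 0.908500

1 1/2 9689/10000
2 1 9627/10000
3 3/2 9497/10000
4 2 4659/5000
5 5/2 1817/2000
DF(2.5y) = 1817/2000 ≈ 0.908500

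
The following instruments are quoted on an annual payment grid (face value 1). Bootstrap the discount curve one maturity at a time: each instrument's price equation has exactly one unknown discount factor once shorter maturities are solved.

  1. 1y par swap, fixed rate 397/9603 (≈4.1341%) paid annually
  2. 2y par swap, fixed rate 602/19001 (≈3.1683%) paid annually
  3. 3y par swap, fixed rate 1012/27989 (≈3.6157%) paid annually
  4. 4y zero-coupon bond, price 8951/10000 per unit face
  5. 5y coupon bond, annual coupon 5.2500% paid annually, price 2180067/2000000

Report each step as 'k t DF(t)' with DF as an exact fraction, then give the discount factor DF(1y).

step 1 [1y] swap r/1=397/9603: DF=(1 − 397/9603·(0))/(1+397/9603) = 9603/10000 ≈ 0.960300
step 2 [2y] swap r/1=602/19001: DF=(1 − 602/19001·(0.960300))/(1+602/19001) = 4699/5000 ≈ 0.939800
step 3 [3y] swap r/1=1012/27989: DF=(1 − 1012/27989·(0.960300+0.939800))/(1+1012/27989) = 2247/2500 ≈ 0.898800
step 4 [4y] zero: DF = P = 8951/10000 ≈ 0.895100
step 5 [5y] bond c/1=21/400: DF=(2180067/2000000 − 21/400·(0.960300+0.939800+0.898800+0.895100))/(1+21/400) = 4257/5000 ≈ 0.851400

1 1 9603/10000
2 2 4699/5000
3 3 2247/2500
4 4 8951/10000
5 5 4257/5000
DF(1y) = 9603/10000 ≈ 0.960300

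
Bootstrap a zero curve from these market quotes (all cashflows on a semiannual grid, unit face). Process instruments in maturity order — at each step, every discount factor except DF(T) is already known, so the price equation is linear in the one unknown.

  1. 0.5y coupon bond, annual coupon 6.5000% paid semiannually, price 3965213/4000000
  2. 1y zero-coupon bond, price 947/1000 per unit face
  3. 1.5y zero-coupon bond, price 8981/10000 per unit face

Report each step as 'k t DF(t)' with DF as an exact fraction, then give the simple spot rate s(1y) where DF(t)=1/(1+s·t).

1 1/2 9601/10000
2 1 947/1000
3 3/2 8981/10000
s(1y) = (1/(947/1000) − 1)/(1) = 53/947 ≈ 5.5966%

step 1 [0.5y] bond c/2=13/400: DF=(3965213/4000000 − 13/400·(0))/(1+13/400) = 9601/10000 ≈ 0.960100
step 2 [1y] zero: DF = P = 947/1000 ≈ 0.947000
step 3 [1.5y] zero: DF = P = 8981/10000 ≈ 0.898100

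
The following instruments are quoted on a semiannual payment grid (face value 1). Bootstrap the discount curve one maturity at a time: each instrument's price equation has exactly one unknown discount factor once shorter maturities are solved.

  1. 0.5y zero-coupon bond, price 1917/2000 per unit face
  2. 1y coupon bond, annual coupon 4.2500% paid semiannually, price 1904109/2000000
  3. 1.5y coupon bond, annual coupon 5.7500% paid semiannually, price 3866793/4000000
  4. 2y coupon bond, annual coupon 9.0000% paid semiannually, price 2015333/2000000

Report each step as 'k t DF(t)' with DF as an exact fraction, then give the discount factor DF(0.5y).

1 1/2 1917/2000
2 1 9123/10000
3 3/2 4437/5000
4 2 1691/2000
DF(0.5y) = 1917/2000 ≈ 0.958500

step 1 [0.5y] zero: DF = P = 1917/2000 ≈ 0.958500
step 2 [1y] bond c/2=17/800: DF=(1904109/2000000 − 17/800·(0.958500))/(1+17/800) = 9123/10000 ≈ 0.912300
step 3 [1.5y] bond c/2=23/800: DF=(3866793/4000000 − 23/800·(0.958500+0.912300))/(1+23/800) = 4437/5000 ≈ 0.887400
step 4 [2y] bond c/2=9/200: DF=(2015333/2000000 − 9/200·(0.958500+0.912300+0.887400))/(1+9/200) = 1691/2000 ≈ 0.845500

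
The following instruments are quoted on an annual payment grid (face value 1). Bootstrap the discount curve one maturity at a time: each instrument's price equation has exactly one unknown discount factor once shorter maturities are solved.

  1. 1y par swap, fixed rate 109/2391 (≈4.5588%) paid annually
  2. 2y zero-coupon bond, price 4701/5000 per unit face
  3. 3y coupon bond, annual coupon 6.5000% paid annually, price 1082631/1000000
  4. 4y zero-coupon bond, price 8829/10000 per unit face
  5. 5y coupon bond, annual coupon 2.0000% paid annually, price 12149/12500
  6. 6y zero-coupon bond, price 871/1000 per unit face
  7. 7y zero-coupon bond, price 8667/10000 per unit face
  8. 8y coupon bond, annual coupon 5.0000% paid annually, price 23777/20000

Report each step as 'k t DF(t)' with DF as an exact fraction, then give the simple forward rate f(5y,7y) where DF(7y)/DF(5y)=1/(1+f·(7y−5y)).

step 1 [1y] swap r/1=109/2391: DF=(1 − 109/2391·(0))/(1+109/2391) = 2391/2500 ≈ 0.956400
step 2 [2y] zero: DF = P = 4701/5000 ≈ 0.940200
step 3 [3y] bond c/1=13/200: DF=(1082631/1000000 − 13/200·(0.956400+0.940200))/(1+13/200) = 563/625 ≈ 0.900800
step 4 [4y] zero: DF = P = 8829/10000 ≈ 0.882900
step 5 [5y] bond c/1=1/50: DF=(12149/12500 − 1/50·(0.956400+0.940200+0.900800+0.882900))/(1+1/50) = 8807/10000 ≈ 0.880700
step 6 [6y] zero: DF = P = 871/1000 ≈ 0.871000
step 7 [7y] zero: DF = P = 8667/10000 ≈ 0.866700
step 8 [8y] bond c/1=1/20: DF=(23777/20000 − 1/20·(0.956400+0.940200+0.900800+0.882900+0.880700+0.871000+0.866700))/(1+1/20) = 8323/10000 ≈ 0.832300

1 1 2391/2500
2 2 4701/5000
3 3 563/625
4 4 8829/10000
5 5 8807/10000
6 6 871/1000
7 7 8667/10000
8 8 8323/10000
f(5y,7y) = ((8807/10000)/(8667/10000) − 1)/(2) = 70/8667 ≈ 0.8077%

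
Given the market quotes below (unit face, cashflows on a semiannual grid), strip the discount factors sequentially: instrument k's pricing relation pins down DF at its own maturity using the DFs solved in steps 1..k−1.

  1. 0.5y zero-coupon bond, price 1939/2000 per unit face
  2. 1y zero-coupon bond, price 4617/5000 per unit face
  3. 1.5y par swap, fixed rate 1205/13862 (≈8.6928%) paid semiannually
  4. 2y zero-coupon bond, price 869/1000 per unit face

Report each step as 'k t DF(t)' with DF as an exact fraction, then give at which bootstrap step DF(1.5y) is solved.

1 1/2 1939/2000
2 1 4617/5000
3 3/2 1759/2000
4 2 869/1000
DF(1.5y) is solved at step 3

step 1 [0.5y] zero: DF = P = 1939/2000 ≈ 0.969500
step 2 [1y] zero: DF = P = 4617/5000 ≈ 0.923400
step 3 [1.5y] swap r/2=1205/27724: DF=(1 − 1205/27724·(0.969500+0.923400))/(1+1205/27724) = 1759/2000 ≈ 0.879500
step 4 [2y] zero: DF = P = 869/1000 ≈ 0.869000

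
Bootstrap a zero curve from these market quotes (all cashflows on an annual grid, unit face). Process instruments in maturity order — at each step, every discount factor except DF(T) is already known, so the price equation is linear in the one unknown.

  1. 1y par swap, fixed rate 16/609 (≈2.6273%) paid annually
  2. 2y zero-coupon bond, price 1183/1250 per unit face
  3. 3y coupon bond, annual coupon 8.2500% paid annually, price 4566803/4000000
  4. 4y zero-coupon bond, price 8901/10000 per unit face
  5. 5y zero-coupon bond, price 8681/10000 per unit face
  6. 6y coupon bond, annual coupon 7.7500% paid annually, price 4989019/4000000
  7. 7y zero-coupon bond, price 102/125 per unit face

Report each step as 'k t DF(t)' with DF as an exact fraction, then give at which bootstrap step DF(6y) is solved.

1 1 609/625
2 2 1183/1250
3 3 9083/10000
4 4 8901/10000
5 5 8681/10000
6 6 2069/2500
7 7 102/125
DF(6y) is solved at step 6

step 1 [1y] swap r/1=16/609: DF=(1 − 16/609·(0))/(1+16/609) = 609/625 ≈ 0.974400
step 2 [2y] zero: DF = P = 1183/1250 ≈ 0.946400
step 3 [3y] bond c/1=33/400: DF=(4566803/4000000 − 33/400·(0.974400+0.946400))/(1+33/400) = 9083/10000 ≈ 0.908300
step 4 [4y] zero: DF = P = 8901/10000 ≈ 0.890100
step 5 [5y] zero: DF = P = 8681/10000 ≈ 0.868100
step 6 [6y] bond c/1=31/400: DF=(4989019/4000000 − 31/400·(0.974400+0.946400+0.908300+0.890100+0.868100))/(1+31/400) = 2069/2500 ≈ 0.827600
step 7 [7y] zero: DF = P = 102/125 ≈ 0.816000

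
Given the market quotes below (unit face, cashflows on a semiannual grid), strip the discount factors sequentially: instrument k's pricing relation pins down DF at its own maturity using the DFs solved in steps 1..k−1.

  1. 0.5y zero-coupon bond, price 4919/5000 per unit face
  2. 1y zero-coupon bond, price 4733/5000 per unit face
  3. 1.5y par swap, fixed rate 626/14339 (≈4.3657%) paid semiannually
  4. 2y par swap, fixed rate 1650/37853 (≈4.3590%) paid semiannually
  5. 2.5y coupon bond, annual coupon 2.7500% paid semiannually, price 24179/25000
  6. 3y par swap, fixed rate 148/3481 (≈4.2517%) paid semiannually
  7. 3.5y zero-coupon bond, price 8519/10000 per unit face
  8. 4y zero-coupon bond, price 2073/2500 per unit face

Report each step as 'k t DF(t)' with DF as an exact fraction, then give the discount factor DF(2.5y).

1 1/2 4919/5000
2 1 4733/5000
3 3/2 4687/5000
4 2 367/400
5 5/2 9027/10000
6 3 551/625
7 7/2 8519/10000
8 4 2073/2500
DF(2.5y) = 9027/10000 ≈ 0.902700

step 1 [0.5y] zero: DF = P = 4919/5000 ≈ 0.983800
step 2 [1y] zero: DF = P = 4733/5000 ≈ 0.946600
step 3 [1.5y] swap r/2=313/14339: DF=(1 − 313/14339·(0.983800+0.946600))/(1+313/14339) = 4687/5000 ≈ 0.937400
step 4 [2y] swap r/2=825/37853: DF=(1 − 825/37853·(0.983800+0.946600+0.937400))/(1+825/37853) = 367/400 ≈ 0.917500
step 5 [2.5y] bond c/2=11/800: DF=(24179/25000 − 11/800·(0.983800+0.946600+0.937400+0.917500))/(1+11/800) = 9027/10000 ≈ 0.902700
step 6 [3y] swap r/2=74/3481: DF=(1 − 74/3481·(0.983800+0.946600+0.937400+0.917500+0.902700))/(1+74/3481) = 551/625 ≈ 0.881600
step 7 [3.5y] zero: DF = P = 8519/10000 ≈ 0.851900
step 8 [4y] zero: DF = P = 2073/2500 ≈ 0.829200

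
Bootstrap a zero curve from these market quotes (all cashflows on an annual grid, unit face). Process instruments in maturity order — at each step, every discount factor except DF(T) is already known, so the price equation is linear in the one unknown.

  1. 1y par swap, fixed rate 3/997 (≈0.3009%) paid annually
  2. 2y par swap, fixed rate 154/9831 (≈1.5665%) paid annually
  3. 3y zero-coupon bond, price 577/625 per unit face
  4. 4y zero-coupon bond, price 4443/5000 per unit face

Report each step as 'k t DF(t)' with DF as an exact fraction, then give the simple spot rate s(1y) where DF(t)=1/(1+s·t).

1 1 997/1000
2 2 2423/2500
3 3 577/625
4 4 4443/5000
s(1y) = (1/(997/1000) − 1)/(1) = 3/997 ≈ 0.3009%

step 1 [1y] swap r/1=3/997: DF=(1 − 3/997·(0))/(1+3/997) = 997/1000 ≈ 0.997000
step 2 [2y] swap r/1=154/9831: DF=(1 − 154/9831·(0.997000))/(1+154/9831) = 2423/2500 ≈ 0.969200
step 3 [3y] zero: DF = P = 577/625 ≈ 0.923200
step 4 [4y] zero: DF = P = 4443/5000 ≈ 0.888600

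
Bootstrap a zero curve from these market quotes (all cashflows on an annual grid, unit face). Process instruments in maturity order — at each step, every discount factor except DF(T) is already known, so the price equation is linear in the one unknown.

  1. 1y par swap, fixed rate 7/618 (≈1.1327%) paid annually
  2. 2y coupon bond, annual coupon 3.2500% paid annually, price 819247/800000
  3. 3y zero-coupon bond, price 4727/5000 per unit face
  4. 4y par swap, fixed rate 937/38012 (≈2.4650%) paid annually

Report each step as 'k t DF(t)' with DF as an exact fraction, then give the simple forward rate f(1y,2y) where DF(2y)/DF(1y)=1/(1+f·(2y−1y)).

step 1 [1y] swap r/1=7/618: DF=(1 − 7/618·(0))/(1+7/618) = 618/625 ≈ 0.988800
step 2 [2y] bond c/1=13/400: DF=(819247/800000 − 13/400·(0.988800))/(1+13/400) = 9607/10000 ≈ 0.960700
step 3 [3y] zero: DF = P = 4727/5000 ≈ 0.945400
step 4 [4y] swap r/1=937/38012: DF=(1 − 937/38012·(0.988800+0.960700+0.945400))/(1+937/38012) = 9063/10000 ≈ 0.906300

1 1 618/625
2 2 9607/10000
3 3 4727/5000
4 4 9063/10000
f(1y,2y) = ((618/625)/(9607/10000) − 1)/(1) = 281/9607 ≈ 2.9250%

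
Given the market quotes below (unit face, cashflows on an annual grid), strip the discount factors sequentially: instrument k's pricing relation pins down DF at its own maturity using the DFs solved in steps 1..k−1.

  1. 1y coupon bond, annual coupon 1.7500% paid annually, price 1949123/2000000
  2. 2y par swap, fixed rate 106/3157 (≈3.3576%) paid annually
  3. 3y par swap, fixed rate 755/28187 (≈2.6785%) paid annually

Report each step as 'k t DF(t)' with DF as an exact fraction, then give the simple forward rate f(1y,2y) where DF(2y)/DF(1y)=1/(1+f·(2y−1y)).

1 1 4789/5000
2 2 2341/2500
3 3 1849/2000
f(1y,2y) = ((4789/5000)/(2341/2500) − 1)/(1) = 107/4682 ≈ 2.2853%

step 1 [1y] bond c/1=7/400: DF=(1949123/2000000 − 7/400·(0))/(1+7/400) = 4789/5000 ≈ 0.957800
step 2 [2y] swap r/1=106/3157: DF=(1 − 106/3157·(0.957800))/(1+106/3157) = 2341/2500 ≈ 0.936400
step 3 [3y] swap r/1=755/28187: DF=(1 − 755/28187·(0.957800+0.936400))/(1+755/28187) = 1849/2000 ≈ 0.924500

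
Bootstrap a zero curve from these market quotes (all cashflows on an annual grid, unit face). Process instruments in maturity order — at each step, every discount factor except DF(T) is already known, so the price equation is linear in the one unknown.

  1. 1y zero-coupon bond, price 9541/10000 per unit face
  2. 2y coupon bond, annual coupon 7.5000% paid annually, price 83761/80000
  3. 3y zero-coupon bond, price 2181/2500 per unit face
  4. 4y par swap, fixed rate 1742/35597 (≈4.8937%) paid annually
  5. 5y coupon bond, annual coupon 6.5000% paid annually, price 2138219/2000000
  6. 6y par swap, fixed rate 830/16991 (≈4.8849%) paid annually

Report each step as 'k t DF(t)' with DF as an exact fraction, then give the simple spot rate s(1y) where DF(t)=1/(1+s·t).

step 1 [1y] zero: DF = P = 9541/10000 ≈ 0.954100
step 2 [2y] bond c/1=3/40: DF=(83761/80000 − 3/40·(0.954100))/(1+3/40) = 4537/5000 ≈ 0.907400
step 3 [3y] zero: DF = P = 2181/2500 ≈ 0.872400
step 4 [4y] swap r/1=1742/35597: DF=(1 − 1742/35597·(0.954100+0.907400+0.872400))/(1+1742/35597) = 4129/5000 ≈ 0.825800
step 5 [5y] bond c/1=13/200: DF=(2138219/2000000 − 13/200·(0.954100+0.907400+0.872400+0.825800))/(1+13/200) = 3933/5000 ≈ 0.786600
step 6 [6y] swap r/1=830/16991: DF=(1 − 830/16991·(0.954100+0.907400+0.872400+0.825800+0.786600))/(1+830/16991) = 751/1000 ≈ 0.751000

1 1 9541/10000
2 2 4537/5000
3 3 2181/2500
4 4 4129/5000
5 5 3933/5000
6 6 751/1000
s(1y) = (1/(9541/10000) − 1)/(1) = 459/9541 ≈ 4.8108%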